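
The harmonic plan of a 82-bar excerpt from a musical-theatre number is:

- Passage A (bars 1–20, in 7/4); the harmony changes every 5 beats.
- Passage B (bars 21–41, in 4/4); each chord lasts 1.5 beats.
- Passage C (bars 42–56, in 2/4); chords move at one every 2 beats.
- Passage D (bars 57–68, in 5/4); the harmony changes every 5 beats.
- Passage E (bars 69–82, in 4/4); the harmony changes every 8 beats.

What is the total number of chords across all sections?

A: 20·7 = 140 beats, 140/5 = 28 chords.
B: 21·4 = 84 beats, 84/1.5 = 56 chords.
C: 15·2 = 30 beats, 30/2 = 15 chords.
D: 12·5 = 60 beats, 60/5 = 12 chords.
E: 14·4 = 56 beats, 56/8 = 7 chords.
Total: 28 + 56 + 15 + 12 + 7 = 118.

118 chords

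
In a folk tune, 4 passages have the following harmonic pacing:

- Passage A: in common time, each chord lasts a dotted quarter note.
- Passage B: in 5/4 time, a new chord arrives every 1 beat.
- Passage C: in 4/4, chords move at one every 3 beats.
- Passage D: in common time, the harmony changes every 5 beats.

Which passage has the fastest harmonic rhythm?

Passage B

A: 4 beats/bar ÷ 1.5 beats/chord = 8/3 chords/bar.
B: 5 beats/bar ÷ 1 beat/chord = 5 chords/bar.
C: 4 beats/bar ÷ 3 beats/chord = 4/3 chords/bar.
D: 4 beats/bar ÷ 5 beats/chord = 0.8 chords/bar.
Fastest is B at 5 chords/bar.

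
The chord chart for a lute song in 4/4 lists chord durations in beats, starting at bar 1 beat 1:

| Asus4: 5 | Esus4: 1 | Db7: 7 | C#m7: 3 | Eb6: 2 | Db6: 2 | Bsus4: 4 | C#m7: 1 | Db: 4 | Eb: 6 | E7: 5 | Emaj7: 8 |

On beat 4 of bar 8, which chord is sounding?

Beat 4 of bar 8 is beat (8−1)×4 + 4 = 32 overall.
Running totals: Asus4 ends at 5, Esus4 ends at 6, Db7 ends at 13, C#m7 ends at 16, Eb6 ends at 18, Db6 ends at 20, Bsus4 ends at 24, C#m7 ends at 25, Db ends at 29, Eb ends at 35.
Beat 32 falls within Eb.

Eb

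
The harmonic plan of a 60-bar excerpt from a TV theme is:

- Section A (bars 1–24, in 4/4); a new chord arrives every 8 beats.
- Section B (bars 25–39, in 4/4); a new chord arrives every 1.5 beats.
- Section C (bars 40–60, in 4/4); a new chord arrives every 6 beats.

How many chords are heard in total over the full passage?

66 chords

A: 24 bars × 4 beats = 96 beats; 8 beats/chord → 12 chords.
B: 15 bars × 4 beats = 60 beats; 1.5 beats/chord → 40 chords.
C: 21 bars × 4 beats = 84 beats; 6 beats/chord → 14 chords.
Total: 12 + 40 + 14 = 66.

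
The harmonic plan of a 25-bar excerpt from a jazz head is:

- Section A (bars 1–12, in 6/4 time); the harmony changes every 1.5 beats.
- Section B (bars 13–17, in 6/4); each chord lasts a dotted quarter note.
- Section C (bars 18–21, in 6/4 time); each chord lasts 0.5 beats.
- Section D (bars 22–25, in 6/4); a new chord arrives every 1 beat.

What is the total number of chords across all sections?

140 chords

A has 72 beats and chords last 1.5 each, so 48 chords.
B has 30 beats and chords last 1.5 each, so 20 chords.
C has 24 beats and chords last 0.5 each, so 48 chords.
D has 24 beats and chords last 1 each, so 24 chords.
Total: 48 + 20 + 48 + 24 = 140.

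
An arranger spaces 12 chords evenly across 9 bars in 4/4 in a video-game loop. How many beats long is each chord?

9 bars × 4 beats/bar = 36 beats total.
36 beats ÷ 12 chords = 3 beats per chord.
(That is a dotted half note.)

3 beats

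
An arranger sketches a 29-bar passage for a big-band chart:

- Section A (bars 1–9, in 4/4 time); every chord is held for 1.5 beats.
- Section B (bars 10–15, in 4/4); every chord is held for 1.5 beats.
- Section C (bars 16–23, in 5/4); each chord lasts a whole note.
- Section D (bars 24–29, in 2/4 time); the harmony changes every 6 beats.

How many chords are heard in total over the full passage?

52 chords

A: 9 bars × 4 beats = 36 beats; 1.5 beats/chord → 24 chords.
B: 6 bars × 4 beats = 24 beats; 1.5 beats/chord → 16 chords.
C: 8 bars × 5 beats = 40 beats; 4 beats/chord → 10 chords.
D: 6 bars × 2 beats = 12 beats; 6 beats/chord → 2 chords.
Total: 24 + 16 + 10 + 2 = 52.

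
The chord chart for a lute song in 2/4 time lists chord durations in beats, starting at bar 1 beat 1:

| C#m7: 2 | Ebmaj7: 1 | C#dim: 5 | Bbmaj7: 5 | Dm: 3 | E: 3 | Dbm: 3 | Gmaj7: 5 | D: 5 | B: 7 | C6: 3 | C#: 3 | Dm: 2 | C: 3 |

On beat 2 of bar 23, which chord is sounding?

Beat 2 of bar 23 is beat (23−1)×2 + 2 = 46 overall.
Running totals: C#m7 ends at 2, Ebmaj7 ends at 3, C#dim ends at 8, Bbmaj7 ends at 13, Dm ends at 16, E ends at 19, Dbm ends at 22, Gmaj7 ends at 27, D ends at 32, B ends at 39, C6 ends at 42, C# ends at 45, Dm ends at 47.
Beat 46 falls within Dm.

Dm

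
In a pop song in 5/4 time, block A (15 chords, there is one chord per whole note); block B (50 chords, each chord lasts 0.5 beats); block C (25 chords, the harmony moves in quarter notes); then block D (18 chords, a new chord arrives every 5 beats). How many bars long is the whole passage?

A: 15 × 4 = 60 beats = 12 bars.
B: 50 × 0.5 = 25 beats = 5 bars.
C: 25 × 1 = 25 beats = 5 bars.
D: 18 × 5 = 90 beats = 18 bars.
Total: 12 + 5 + 5 + 18 = 40 bars.

40 bars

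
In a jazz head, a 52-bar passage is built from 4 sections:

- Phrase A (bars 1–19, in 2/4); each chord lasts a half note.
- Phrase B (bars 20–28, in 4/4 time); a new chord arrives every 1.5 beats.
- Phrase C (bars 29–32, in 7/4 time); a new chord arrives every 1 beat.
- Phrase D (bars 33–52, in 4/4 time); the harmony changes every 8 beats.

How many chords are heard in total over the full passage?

A: 19·2 = 38 beats, 38/2 = 19 chords.
B: 9·4 = 36 beats, 36/1.5 = 24 chords.
C: 4·7 = 28 beats, 28/1 = 28 chords.
D: 20·4 = 80 beats, 80/8 = 10 chords.
Total: 19 + 24 + 28 + 10 = 81.

81 chords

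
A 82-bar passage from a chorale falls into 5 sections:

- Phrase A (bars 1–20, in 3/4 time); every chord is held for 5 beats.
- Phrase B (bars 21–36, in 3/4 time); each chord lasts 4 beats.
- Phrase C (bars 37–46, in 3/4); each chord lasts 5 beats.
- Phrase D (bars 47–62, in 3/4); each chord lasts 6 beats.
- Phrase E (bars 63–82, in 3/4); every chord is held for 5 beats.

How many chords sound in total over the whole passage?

A: 20 bars × 3 beats = 60 beats; 5 beats/chord → 12 chords.
B: 16 bars × 3 beats = 48 beats; 4 beats/chord → 12 chords.
C: 10 bars × 3 beats = 30 beats; 5 beats/chord → 6 chords.
D: 16 bars × 3 beats = 48 beats; 6 beats/chord → 8 chords.
E: 20 bars × 3 beats = 60 beats; 5 beats/chord → 12 chords.
Total: 12 + 12 + 6 + 8 + 12 = 50.

50 chords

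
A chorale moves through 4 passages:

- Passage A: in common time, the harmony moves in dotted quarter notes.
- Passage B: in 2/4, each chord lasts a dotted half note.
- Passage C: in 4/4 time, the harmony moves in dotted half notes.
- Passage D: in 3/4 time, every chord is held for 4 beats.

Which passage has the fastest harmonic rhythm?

A: each chord is 1.5 beats in 4/4, so 8/3 per bar.
B: each chord is 3 beats in 2/4, so 2/3 per bar.
C: each chord is 3 beats in 4/4, so 4/3 per bar.
D: each chord is 4 beats in 3/4, so 0.75 per bar.
Fastest is A at 8/3 chords/bar.

Passage A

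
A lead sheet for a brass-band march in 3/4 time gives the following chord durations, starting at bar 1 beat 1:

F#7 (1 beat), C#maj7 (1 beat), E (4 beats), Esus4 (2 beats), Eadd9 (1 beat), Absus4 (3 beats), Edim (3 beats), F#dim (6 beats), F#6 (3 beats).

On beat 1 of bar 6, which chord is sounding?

Beat 1 of bar 6 is beat (6−1)×3 + 1 = 16 overall.
Running totals: F#7 ends at 1, C#maj7 ends at 2, E ends at 6, Esus4 ends at 8, Eadd9 ends at 9, Absus4 ends at 12, Edim ends at 15, F#dim ends at 21.
Beat 16 falls within F#dim.

F#dim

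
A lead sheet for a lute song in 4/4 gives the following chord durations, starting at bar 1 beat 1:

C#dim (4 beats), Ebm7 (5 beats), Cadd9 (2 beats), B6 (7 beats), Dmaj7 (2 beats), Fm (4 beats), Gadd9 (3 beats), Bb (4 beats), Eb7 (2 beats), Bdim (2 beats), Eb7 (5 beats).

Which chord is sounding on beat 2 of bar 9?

Bdim

Beat 2 of bar 9 is beat (9−1)×4 + 2 = 34 overall.
Running totals: C#dim ends at 4, Ebm7 ends at 9, Cadd9 ends at 11, B6 ends at 18, Dmaj7 ends at 20, Fm ends at 24, Gadd9 ends at 27, Bb ends at 31, Eb7 ends at 33, Bdim ends at 35.
Beat 34 falls within Bdim.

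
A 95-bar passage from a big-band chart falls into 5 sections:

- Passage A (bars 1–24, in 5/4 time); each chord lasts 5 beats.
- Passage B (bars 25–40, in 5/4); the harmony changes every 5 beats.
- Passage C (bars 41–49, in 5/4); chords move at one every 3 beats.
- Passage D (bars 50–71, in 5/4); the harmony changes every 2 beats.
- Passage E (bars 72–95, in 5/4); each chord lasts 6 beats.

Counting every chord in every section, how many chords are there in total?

A: 24 bars × 5 beats = 120 beats; 5 beats/chord → 24 chords.
B: 16 bars × 5 beats = 80 beats; 5 beats/chord → 16 chords.
C: 9 bars × 5 beats = 45 beats; 3 beats/chord → 15 chords.
D: 22 bars × 5 beats = 110 beats; 2 beats/chord → 55 chords.
E: 24 bars × 5 beats = 120 beats; 6 beats/chord → 20 chords.
Total: 24 + 16 + 15 + 55 + 20 = 130.

130 chords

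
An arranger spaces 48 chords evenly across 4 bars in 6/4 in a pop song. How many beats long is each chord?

0.5 beats

4 bars × 6 beats/bar = 24 beats total.
24 beats ÷ 48 chords = 0.5 beats per chord.
(That is an eighth note.)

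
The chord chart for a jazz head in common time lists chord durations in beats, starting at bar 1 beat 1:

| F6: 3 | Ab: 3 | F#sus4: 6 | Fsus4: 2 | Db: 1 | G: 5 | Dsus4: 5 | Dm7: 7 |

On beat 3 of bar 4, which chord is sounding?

Db

Beat 3 of bar 4 is beat (4−1)×4 + 3 = 15 overall.
Running totals: F6 ends at 3, Ab ends at 6, F#sus4 ends at 12, Fsus4 ends at 14, Db ends at 15.
Beat 15 falls within Db.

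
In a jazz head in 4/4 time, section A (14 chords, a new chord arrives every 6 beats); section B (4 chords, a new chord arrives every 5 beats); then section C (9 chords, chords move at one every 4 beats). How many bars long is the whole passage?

A: 14 × 6 = 84 beats = 21 bars.
B: 4 × 5 = 20 beats = 5 bars.
C: 9 × 4 = 36 beats = 9 bars.
Total: 21 + 5 + 9 = 35 bars.

35 bars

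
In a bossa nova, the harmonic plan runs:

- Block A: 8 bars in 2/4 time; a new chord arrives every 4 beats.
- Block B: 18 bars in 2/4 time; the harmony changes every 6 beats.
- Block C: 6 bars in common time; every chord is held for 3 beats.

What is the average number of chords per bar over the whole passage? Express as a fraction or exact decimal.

A: 8 × 2 = 16 beats ÷ 4 = 4 chords.
B: 18 × 2 = 36 beats ÷ 6 = 6 chords.
C: 6 × 4 = 24 beats ÷ 3 = 8 chords.
Overall: 18 chords over 32 bars → 18/32 = 9/16 chords per bar.

9/16 chords per bar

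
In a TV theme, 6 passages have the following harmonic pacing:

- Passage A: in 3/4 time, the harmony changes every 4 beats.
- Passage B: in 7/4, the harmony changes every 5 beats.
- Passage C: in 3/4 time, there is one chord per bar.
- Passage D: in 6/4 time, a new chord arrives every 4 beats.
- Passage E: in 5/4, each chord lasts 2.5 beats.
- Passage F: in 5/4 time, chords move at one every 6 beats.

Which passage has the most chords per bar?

A: 3 beats/bar ÷ 4 beats/chord = 0.75 chords/bar.
B: 7 beats/bar ÷ 5 beats/chord = 1.4 chords/bar.
C: 3 beats/bar ÷ 3 beats/chord = 1 chord/bar.
D: 6 beats/bar ÷ 4 beats/chord = 1.5 chords/bar.
E: 5 beats/bar ÷ 2.5 beats/chord = 2 chords/bar.
F: 5 beats/bar ÷ 6 beats/chord = 5/6 chords/bar.
Fastest is E at 2 chords/bar.

Passage E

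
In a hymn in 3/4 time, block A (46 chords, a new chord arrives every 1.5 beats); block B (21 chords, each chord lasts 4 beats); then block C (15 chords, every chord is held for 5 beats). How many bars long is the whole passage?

A: 46 × 1.5 = 69 beats = 23 bars.
B: 21 × 4 = 84 beats = 28 bars.
C: 15 × 5 = 75 beats = 25 bars.
Total: 23 + 28 + 25 = 76 bars.

76 bars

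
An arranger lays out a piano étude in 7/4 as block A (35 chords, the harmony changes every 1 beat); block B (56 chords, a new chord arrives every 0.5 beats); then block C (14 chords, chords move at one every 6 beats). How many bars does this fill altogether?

21 bars

A: 35 × 1 = 35 beats = 5 bars.
B: 56 × 0.5 = 28 beats = 4 bars.
C: 14 × 6 = 84 beats = 12 bars.
Total: 5 + 4 + 12 = 21 bars.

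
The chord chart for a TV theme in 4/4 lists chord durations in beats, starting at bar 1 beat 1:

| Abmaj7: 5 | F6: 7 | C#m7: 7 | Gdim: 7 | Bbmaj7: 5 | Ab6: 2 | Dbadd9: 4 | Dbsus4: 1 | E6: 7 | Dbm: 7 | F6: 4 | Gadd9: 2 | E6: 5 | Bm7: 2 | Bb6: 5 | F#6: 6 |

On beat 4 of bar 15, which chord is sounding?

E6

Beat 4 of bar 15 is beat (15−1)×4 + 4 = 60 overall.
Running totals: Abmaj7 ends at 5, F6 ends at 12, C#m7 ends at 19, Gdim ends at 26, Bbmaj7 ends at 31, Ab6 ends at 33, Dbadd9 ends at 37, Dbsus4 ends at 38, E6 ends at 45, Dbm ends at 52, F6 ends at 56, Gadd9 ends at 58, E6 ends at 63.
Beat 60 falls within E6.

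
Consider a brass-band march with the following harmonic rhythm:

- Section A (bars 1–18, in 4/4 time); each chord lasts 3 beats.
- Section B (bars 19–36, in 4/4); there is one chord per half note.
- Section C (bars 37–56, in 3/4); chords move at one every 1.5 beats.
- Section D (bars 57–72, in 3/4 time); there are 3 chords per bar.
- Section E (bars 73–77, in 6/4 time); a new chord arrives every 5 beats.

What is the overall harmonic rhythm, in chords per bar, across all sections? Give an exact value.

A: 18 bars of 4 beats is 72 beats; at 3 beats each that's 24 chords.
B: 18 bars of 4 beats is 72 beats; at 2 beats each that's 36 chords.
C: 20 bars of 3 beats is 60 beats; at 1.5 beats each that's 40 chords.
D: 16 bars of 3 beats is 48 beats; at 1 beat each that's 48 chords.
E: 5 bars of 6 beats is 30 beats; at 5 beats each that's 6 chords.
Overall: 154 chords over 77 bars → 154/77 = 2 chords per bar.

2 chords per bar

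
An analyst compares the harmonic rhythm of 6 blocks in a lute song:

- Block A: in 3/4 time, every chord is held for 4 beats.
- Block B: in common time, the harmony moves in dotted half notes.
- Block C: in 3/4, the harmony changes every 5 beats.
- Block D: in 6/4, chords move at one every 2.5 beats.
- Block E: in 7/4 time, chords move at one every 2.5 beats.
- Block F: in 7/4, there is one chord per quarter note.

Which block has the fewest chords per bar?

Block C

A: 3/4 = 0.75 chords/bar.
B: 4/3 = 4/3 chords/bar.
C: 3/5 = 0.6 chords/bar.
D: 6/2.5 = 2.4 chords/bar.
E: 7/2.5 = 2.8 chords/bar.
F: 7/1 = 7 chords/bar.
Slowest is C at 0.6 chords/bar.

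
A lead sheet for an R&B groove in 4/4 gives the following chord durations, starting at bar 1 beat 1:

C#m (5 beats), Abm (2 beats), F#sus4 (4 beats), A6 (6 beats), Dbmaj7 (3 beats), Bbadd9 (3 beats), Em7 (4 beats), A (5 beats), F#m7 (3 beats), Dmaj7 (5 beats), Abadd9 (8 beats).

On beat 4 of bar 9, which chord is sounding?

Beat 4 of bar 9 is beat (9−1)×4 + 4 = 36 overall.
Running totals: C#m ends at 5, Abm ends at 7, F#sus4 ends at 11, A6 ends at 17, Dbmaj7 ends at 20, Bbadd9 ends at 23, Em7 ends at 27, A ends at 32, F#m7 ends at 35, Dmaj7 ends at 40.
Beat 36 falls within Dmaj7.

Dmaj7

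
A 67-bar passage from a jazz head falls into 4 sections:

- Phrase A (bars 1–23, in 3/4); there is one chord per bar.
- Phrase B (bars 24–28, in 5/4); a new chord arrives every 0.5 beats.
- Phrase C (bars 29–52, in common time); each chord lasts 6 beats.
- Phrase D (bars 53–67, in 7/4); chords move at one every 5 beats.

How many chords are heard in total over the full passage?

A: 23·3 = 69 beats, 69/3 = 23 chords.
B: 5·5 = 25 beats, 25/0.5 = 50 chords.
C: 24·4 = 96 beats, 96/6 = 16 chords.
D: 15·7 = 105 beats, 105/5 = 21 chords.
Total: 23 + 50 + 16 + 21 = 110.

110 chords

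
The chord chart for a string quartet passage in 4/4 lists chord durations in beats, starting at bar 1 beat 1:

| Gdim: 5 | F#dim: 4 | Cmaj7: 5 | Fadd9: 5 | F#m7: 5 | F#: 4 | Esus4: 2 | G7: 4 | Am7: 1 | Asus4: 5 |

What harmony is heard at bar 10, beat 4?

Beat 4 of bar 10 is beat (10−1)×4 + 4 = 40 overall.
Running totals: Gdim ends at 5, F#dim ends at 9, Cmaj7 ends at 14, Fadd9 ends at 19, F#m7 ends at 24, F# ends at 28, Esus4 ends at 30, G7 ends at 34, Am7 ends at 35, Asus4 ends at 40.
Beat 40 falls within Asus4.

Asus4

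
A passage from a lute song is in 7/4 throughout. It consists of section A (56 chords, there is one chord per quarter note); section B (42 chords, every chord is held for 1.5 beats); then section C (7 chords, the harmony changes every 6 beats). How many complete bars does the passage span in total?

23 bars

A: 56 × 1 = 56 beats = 8 bars.
B: 42 × 1.5 = 63 beats = 9 bars.
C: 7 × 6 = 42 beats = 6 bars.
Total: 8 + 9 + 6 = 23 bars.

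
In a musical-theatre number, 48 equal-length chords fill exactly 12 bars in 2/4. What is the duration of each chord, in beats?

12 bars × 2 beats/bar = 24 beats total.
24 beats ÷ 48 chords = 0.5 beats per chord.
(That is an eighth note.)

0.5 beats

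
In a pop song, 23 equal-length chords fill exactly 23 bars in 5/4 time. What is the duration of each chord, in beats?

23 bars × 5 beats/bar = 115 beats total.
115 beats ÷ 23 chords = 5 beats per chord.

5 beats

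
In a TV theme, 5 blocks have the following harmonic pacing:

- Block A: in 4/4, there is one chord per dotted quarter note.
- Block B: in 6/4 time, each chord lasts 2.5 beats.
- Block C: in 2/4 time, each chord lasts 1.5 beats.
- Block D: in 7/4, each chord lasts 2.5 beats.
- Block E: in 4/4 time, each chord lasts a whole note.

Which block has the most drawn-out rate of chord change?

Block E

A: 4 beats/bar ÷ 1.5 beats/chord = 8/3 chords/bar.
B: 6 beats/bar ÷ 2.5 beats/chord = 2.4 chords/bar.
C: 2 beats/bar ÷ 1.5 beats/chord = 4/3 chords/bar.
D: 7 beats/bar ÷ 2.5 beats/chord = 2.8 chords/bar.
E: 4 beats/bar ÷ 4 beats/chord = 1 chord/bar.
Slowest is E at 1 chords/bar.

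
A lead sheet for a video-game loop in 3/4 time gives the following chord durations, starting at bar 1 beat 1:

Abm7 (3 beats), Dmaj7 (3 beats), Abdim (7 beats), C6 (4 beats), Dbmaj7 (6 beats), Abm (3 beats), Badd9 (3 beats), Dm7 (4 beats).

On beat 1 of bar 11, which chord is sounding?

Beat 1 of bar 11 is beat (11−1)×3 + 1 = 31 overall.
Running totals: Abm7 ends at 3, Dmaj7 ends at 6, Abdim ends at 13, C6 ends at 17, Dbmaj7 ends at 23, Abm ends at 26, Badd9 ends at 29, Dm7 ends at 33.
Beat 31 falls within Dm7.

Dm7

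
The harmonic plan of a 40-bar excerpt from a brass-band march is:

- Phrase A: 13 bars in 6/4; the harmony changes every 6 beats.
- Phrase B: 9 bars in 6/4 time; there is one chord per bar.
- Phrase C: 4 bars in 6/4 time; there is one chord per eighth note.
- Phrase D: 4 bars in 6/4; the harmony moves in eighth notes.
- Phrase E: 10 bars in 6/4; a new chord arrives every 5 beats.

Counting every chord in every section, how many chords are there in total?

130 chords

A: 13 bars × 6 beats = 78 beats; 6 beats/chord → 13 chords.
B: 9 bars × 6 beats = 54 beats; 6 beats/chord → 9 chords.
C: 4 bars × 6 beats = 24 beats; 0.5 beats/chord → 48 chords.
D: 4 bars × 6 beats = 24 beats; 0.5 beats/chord → 48 chords.
E: 10 bars × 6 beats = 60 beats; 5 beats/chord → 12 chords.
Total: 13 + 9 + 48 + 48 + 12 = 130.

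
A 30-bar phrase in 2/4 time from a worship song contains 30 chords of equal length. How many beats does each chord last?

2 beats

30 bars × 2 beats/bar = 60 beats total.
60 beats ÷ 30 chords = 2 beats per chord.
(That is a half note.)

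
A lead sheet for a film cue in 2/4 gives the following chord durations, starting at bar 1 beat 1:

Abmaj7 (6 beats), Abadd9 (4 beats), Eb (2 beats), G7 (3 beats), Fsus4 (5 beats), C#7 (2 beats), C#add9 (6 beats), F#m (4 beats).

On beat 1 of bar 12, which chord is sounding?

Beat 1 of bar 12 is beat (12−1)×2 + 1 = 23 overall.
Running totals: Abmaj7 ends at 6, Abadd9 ends at 10, Eb ends at 12, G7 ends at 15, Fsus4 ends at 20, C#7 ends at 22, C#add9 ends at 28.
Beat 23 falls within C#add9.

C#add9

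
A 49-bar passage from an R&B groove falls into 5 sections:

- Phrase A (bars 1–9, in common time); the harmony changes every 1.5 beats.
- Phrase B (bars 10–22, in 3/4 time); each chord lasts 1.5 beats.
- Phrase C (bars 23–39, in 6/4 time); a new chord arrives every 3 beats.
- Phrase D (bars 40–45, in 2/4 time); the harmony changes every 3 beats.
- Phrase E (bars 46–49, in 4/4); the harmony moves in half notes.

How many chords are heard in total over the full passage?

A: 9 bars × 4 beats = 36 beats; 1.5 beats/chord → 24 chords.
B: 13 bars × 3 beats = 39 beats; 1.5 beats/chord → 26 chords.
C: 17 bars × 6 beats = 102 beats; 3 beats/chord → 34 chords.
D: 6 bars × 2 beats = 12 beats; 3 beats/chord → 4 chords.
E: 4 bars × 4 beats = 16 beats; 2 beats/chord → 8 chords.
Total: 24 + 26 + 34 + 4 + 8 = 96.

96 chords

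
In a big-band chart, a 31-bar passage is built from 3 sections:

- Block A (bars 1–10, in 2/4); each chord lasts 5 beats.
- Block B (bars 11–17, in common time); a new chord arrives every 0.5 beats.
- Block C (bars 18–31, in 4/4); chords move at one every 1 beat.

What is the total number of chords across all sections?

116 chords

A: 10·2 = 20 beats, 20/5 = 4 chords.
B: 7·4 = 28 beats, 28/0.5 = 56 chords.
C: 14·4 = 56 beats, 56/1 = 56 chords.
Total: 4 + 56 + 56 = 116.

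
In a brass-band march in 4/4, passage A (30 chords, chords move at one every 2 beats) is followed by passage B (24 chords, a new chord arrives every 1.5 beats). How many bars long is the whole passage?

24 bars

A: 30 × 2 = 60 beats = 15 bars.
B: 24 × 1.5 = 36 beats = 9 bars.
Total: 15 + 9 = 24 bars.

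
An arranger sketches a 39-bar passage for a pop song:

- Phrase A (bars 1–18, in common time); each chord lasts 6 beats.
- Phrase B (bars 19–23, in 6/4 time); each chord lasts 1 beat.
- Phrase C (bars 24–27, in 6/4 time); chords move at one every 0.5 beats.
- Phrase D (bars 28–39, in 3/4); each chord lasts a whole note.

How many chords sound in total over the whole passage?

99 chords

A has 72 beats and chords last 6 each, so 12 chords.
B has 30 beats and chords last 1 each, so 30 chords.
C has 24 beats and chords last 0.5 each, so 48 chords.
D has 36 beats and chords last 4 each, so 9 chords.
Total: 12 + 30 + 48 + 9 = 99.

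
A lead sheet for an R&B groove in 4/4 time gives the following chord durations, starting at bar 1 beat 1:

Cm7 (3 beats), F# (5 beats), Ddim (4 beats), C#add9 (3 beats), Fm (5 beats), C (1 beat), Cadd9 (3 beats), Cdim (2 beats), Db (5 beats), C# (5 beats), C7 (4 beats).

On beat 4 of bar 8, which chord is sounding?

C#

Beat 4 of bar 8 is beat (8−1)×4 + 4 = 32 overall.
Running totals: Cm7 ends at 3, F# ends at 8, Ddim ends at 12, C#add9 ends at 15, Fm ends at 20, C ends at 21, Cadd9 ends at 24, Cdim ends at 26, Db ends at 31, C# ends at 36.
Beat 32 falls within C#.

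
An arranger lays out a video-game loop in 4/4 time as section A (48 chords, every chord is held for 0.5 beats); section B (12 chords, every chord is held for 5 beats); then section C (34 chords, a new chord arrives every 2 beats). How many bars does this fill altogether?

A: 48 × 0.5 = 24 beats = 6 bars.
B: 12 × 5 = 60 beats = 15 bars.
C: 34 × 2 = 68 beats = 17 bars.
Total: 6 + 15 + 17 = 38 bars.

38 bars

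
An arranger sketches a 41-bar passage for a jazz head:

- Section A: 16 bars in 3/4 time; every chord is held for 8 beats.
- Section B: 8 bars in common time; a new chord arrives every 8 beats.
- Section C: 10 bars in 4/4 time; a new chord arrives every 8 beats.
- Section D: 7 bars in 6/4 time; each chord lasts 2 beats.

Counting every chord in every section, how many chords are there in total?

A: 16 bars × 3 beats = 48 beats; 8 beats/chord → 6 chords.
B: 8 bars × 4 beats = 32 beats; 8 beats/chord → 4 chords.
C: 10 bars × 4 beats = 40 beats; 8 beats/chord → 5 chords.
D: 7 bars × 6 beats = 42 beats; 2 beats/chord → 21 chords.
Total: 6 + 4 + 5 + 21 = 36.

36 chords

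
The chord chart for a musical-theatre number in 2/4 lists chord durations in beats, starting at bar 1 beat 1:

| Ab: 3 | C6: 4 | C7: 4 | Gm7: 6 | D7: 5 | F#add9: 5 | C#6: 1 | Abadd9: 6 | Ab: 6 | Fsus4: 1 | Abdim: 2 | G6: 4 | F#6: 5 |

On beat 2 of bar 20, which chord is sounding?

Beat 2 of bar 20 is beat (20−1)×2 + 2 = 40 overall.
Running totals: Ab ends at 3, C6 ends at 7, C7 ends at 11, Gm7 ends at 17, D7 ends at 22, F#add9 ends at 27, C#6 ends at 28, Abadd9 ends at 34, Ab ends at 40.
Beat 40 falls within Ab.

Ab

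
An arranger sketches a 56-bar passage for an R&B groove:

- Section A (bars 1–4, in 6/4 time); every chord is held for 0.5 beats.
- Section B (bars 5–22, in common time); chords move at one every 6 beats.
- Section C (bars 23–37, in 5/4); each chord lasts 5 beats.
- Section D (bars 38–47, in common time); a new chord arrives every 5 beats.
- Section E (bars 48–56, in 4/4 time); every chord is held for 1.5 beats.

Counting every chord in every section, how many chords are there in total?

107 chords

A: 4 bars × 6 beats = 24 beats; 0.5 beats/chord → 48 chords.
B: 18 bars × 4 beats = 72 beats; 6 beats/chord → 12 chords.
C: 15 bars × 5 beats = 75 beats; 5 beats/chord → 15 chords.
D: 10 bars × 4 beats = 40 beats; 5 beats/chord → 8 chords.
E: 9 bars × 4 beats = 36 beats; 1.5 beats/chord → 24 chords.
Total: 48 + 12 + 15 + 8 + 24 = 107.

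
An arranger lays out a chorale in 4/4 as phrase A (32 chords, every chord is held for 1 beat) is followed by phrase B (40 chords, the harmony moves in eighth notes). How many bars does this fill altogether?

13 bars

A: 32 × 1 = 32 beats = 8 bars.
B: 40 × 0.5 = 20 beats = 5 bars.
Total: 8 + 5 = 13 bars.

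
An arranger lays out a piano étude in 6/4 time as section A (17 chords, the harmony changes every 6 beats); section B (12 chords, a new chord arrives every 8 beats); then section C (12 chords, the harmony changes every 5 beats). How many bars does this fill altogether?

43 bars

A: 17 × 6 = 102 beats = 17 bars.
B: 12 × 8 = 96 beats = 16 bars.
C: 12 × 5 = 60 beats = 10 bars.
Total: 17 + 16 + 10 = 43 bars.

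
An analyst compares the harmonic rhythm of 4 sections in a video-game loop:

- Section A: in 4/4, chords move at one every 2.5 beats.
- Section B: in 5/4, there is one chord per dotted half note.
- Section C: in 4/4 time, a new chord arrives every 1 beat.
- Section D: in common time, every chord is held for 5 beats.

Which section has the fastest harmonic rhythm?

A: 4 beats/bar ÷ 2.5 beats/chord = 1.6 chords/bar.
B: 5 beats/bar ÷ 3 beats/chord = 5/3 chords/bar.
C: 4 beats/bar ÷ 1 beat/chord = 4 chords/bar.
D: 4 beats/bar ÷ 5 beats/chord = 0.8 chords/bar.
Fastest is C at 4 chords/bar.

Section C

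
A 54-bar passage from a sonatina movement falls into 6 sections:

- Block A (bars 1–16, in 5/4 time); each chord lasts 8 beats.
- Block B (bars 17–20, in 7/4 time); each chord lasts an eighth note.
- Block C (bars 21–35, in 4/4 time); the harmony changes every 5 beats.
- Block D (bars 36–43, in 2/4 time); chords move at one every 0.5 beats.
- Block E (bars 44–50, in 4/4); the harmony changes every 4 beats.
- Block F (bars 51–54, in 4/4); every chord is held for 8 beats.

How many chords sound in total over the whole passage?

A: 16 bars × 5 beats = 80 beats; 8 beats/chord → 10 chords.
B: 4 bars × 7 beats = 28 beats; 0.5 beats/chord → 56 chords.
C: 15 bars × 4 beats = 60 beats; 5 beats/chord → 12 chords.
D: 8 bars × 2 beats = 16 beats; 0.5 beats/chord → 32 chords.
E: 7 bars × 4 beats = 28 beats; 4 beats/chord → 7 chords.
F: 4 bars × 4 beats = 16 beats; 8 beats/chord → 2 chords.
Total: 10 + 56 + 12 + 32 + 7 + 2 = 119.

119 chords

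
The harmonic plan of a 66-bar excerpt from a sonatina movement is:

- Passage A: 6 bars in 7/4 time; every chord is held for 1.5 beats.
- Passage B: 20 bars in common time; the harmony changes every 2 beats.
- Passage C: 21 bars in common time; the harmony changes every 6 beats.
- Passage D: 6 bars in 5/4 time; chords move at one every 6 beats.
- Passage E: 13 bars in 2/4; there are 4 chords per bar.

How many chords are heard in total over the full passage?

A: 6 bars × 7 beats = 42 beats; 1.5 beats/chord → 28 chords.
B: 20 bars × 4 beats = 80 beats; 2 beats/chord → 40 chords.
C: 21 bars × 4 beats = 84 beats; 6 beats/chord → 14 chords.
D: 6 bars × 5 beats = 30 beats; 6 beats/chord → 5 chords.
E: 13 bars × 2 beats = 26 beats; 0.5 beats/chord → 52 chords.
Total: 28 + 40 + 14 + 5 + 52 = 139.

139 chords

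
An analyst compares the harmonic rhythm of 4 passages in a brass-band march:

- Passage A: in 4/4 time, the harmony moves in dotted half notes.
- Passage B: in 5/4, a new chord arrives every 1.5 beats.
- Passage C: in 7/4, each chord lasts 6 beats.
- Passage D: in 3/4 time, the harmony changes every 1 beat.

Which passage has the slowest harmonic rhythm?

A: each chord is 3 beats in 4/4, so 4/3 per bar.
B: each chord is 1.5 beats in 5/4, so 10/3 per bar.
C: each chord is 6 beats in 7/4, so 7/6 per bar.
D: each chord is 1 beat in 3/4, so 3 per bar.
Slowest is C at 7/6 chords/bar.

Passage C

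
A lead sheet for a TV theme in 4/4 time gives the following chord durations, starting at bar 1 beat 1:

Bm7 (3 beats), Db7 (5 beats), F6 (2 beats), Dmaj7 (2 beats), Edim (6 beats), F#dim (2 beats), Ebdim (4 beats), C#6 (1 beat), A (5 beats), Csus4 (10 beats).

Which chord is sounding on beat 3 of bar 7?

Beat 3 of bar 7 is beat (7−1)×4 + 3 = 27 overall.
Running totals: Bm7 ends at 3, Db7 ends at 8, F6 ends at 10, Dmaj7 ends at 12, Edim ends at 18, F#dim ends at 20, Ebdim ends at 24, C#6 ends at 25, A ends at 30.
Beat 27 falls within A.

A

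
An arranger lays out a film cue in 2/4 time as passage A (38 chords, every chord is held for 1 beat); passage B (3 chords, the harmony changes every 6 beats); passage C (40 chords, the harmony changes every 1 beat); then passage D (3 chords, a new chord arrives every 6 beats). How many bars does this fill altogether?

57 bars

A: 38 × 1 = 38 beats = 19 bars.
B: 3 × 6 = 18 beats = 9 bars.
C: 40 × 1 = 40 beats = 20 bars.
D: 3 × 6 = 18 beats = 9 bars.
Total: 19 + 9 + 20 + 9 = 57 bars.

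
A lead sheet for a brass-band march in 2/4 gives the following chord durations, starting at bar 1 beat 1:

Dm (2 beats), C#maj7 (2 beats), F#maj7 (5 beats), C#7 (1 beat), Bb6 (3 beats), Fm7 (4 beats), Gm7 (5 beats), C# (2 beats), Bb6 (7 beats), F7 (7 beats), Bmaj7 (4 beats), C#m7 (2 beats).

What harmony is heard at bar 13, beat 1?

Beat 1 of bar 13 is beat (13−1)×2 + 1 = 25 overall.
Running totals: Dm ends at 2, C#maj7 ends at 4, F#maj7 ends at 9, C#7 ends at 10, Bb6 ends at 13, Fm7 ends at 17, Gm7 ends at 22, C# ends at 24, Bb6 ends at 31.
Beat 25 falls within Bb6.

Bb6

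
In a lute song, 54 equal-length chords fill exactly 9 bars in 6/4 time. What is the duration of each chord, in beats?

1 beat

9 bars × 6 beats/bar = 54 beats total.
54 beats ÷ 54 chords = 1 beats per chord.
(That is a quarter note.)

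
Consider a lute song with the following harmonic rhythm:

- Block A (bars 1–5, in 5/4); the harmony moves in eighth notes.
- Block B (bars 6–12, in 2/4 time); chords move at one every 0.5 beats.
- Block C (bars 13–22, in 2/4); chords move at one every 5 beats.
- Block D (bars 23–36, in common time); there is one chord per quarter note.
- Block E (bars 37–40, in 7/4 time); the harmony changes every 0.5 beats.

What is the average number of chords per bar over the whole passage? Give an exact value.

A: 5 bars of 5 beats is 25 beats; at 0.5 beats each that's 50 chords.
B: 7 bars of 2 beats is 14 beats; at 0.5 beats each that's 28 chords.
C: 10 bars of 2 beats is 20 beats; at 5 beats each that's 4 chords.
D: 14 bars of 4 beats is 56 beats; at 1 beat each that's 56 chords.
E: 4 bars of 7 beats is 28 beats; at 0.5 beats each that's 56 chords.
Overall: 194 chords over 40 bars → 194/40 = 4.85 chords per bar.

4.85 chords per bar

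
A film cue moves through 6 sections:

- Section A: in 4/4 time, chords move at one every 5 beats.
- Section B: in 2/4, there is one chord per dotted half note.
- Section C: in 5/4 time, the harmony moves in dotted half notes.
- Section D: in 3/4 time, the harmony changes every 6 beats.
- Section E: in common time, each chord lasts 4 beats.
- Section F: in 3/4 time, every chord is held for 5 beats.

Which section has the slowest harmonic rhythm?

Section D

A: each chord is 5 beats in 4/4, so 0.8 per bar.
B: each chord is 3 beats in 2/4, so 2/3 per bar.
C: each chord is 3 beats in 5/4, so 5/3 per bar.
D: each chord is 6 beats in 3/4, so 0.5 per bar.
E: each chord is 4 beats in 4/4, so 1 per bar.
F: each chord is 5 beats in 3/4, so 0.6 per bar.
Slowest is D at 0.5 chords/bar.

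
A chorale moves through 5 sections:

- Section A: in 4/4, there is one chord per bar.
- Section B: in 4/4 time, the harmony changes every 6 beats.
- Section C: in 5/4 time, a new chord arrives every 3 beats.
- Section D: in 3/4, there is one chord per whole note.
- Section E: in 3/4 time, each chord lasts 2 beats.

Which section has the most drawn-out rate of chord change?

Section B

A: 4/4 = 1 chord/bar.
B: 4/6 = 2/3 chords/bar.
C: 5/3 = 5/3 chords/bar.
D: 3/4 = 0.75 chords/bar.
E: 3/2 = 1.5 chords/bar.
Slowest is B at 2/3 chords/bar.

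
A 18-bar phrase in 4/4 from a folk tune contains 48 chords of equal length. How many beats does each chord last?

18 bars × 4 beats/bar = 72 beats total.
72 beats ÷ 48 chords = 1.5 beats per chord.
(That is a dotted quarter note.)

1.5 beats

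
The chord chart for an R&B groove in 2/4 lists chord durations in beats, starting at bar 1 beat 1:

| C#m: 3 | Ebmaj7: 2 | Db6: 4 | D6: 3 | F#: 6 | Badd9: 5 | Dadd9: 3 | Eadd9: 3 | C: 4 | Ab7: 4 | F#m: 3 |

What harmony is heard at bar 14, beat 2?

Eadd9

Beat 2 of bar 14 is beat (14−1)×2 + 2 = 28 overall.
Running totals: C#m ends at 3, Ebmaj7 ends at 5, Db6 ends at 9, D6 ends at 12, F# ends at 18, Badd9 ends at 23, Dadd9 ends at 26, Eadd9 ends at 29.
Beat 28 falls within Eadd9.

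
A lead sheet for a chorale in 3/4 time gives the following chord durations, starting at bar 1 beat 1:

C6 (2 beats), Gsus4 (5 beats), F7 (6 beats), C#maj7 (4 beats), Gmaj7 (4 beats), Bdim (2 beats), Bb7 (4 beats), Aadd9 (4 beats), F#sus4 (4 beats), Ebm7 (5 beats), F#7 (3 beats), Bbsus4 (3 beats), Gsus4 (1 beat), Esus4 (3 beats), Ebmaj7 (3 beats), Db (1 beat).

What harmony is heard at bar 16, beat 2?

Gsus4

Beat 2 of bar 16 is beat (16−1)×3 + 2 = 47 overall.
Running totals: C6 ends at 2, Gsus4 ends at 7, F7 ends at 13, C#maj7 ends at 17, Gmaj7 ends at 21, Bdim ends at 23, Bb7 ends at 27, Aadd9 ends at 31, F#sus4 ends at 35, Ebm7 ends at 40, F#7 ends at 43, Bbsus4 ends at 46, Gsus4 ends at 47.
Beat 47 falls within Gsus4.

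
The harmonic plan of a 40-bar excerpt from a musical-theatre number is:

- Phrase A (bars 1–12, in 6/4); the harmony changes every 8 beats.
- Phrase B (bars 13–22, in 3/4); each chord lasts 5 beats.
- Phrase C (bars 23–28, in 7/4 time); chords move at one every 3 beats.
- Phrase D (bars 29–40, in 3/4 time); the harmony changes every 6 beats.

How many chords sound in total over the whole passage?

A has 72 beats and chords last 8 each, so 9 chords.
B has 30 beats and chords last 5 each, so 6 chords.
C has 42 beats and chords last 3 each, so 14 chords.
D has 36 beats and chords last 6 each, so 6 chords.
Total: 9 + 6 + 14 + 6 = 35.

35 chords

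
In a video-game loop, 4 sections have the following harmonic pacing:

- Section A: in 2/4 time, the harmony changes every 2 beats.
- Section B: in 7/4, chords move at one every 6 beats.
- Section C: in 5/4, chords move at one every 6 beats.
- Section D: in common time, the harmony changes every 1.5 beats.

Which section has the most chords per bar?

A: 2 beats/bar ÷ 2 beats/chord = 1 chord/bar.
B: 7 beats/bar ÷ 6 beats/chord = 7/6 chords/bar.
C: 5 beats/bar ÷ 6 beats/chord = 5/6 chords/bar.
D: 4 beats/bar ÷ 1.5 beats/chord = 8/3 chords/bar.
Fastest is D at 8/3 chords/bar.

Section D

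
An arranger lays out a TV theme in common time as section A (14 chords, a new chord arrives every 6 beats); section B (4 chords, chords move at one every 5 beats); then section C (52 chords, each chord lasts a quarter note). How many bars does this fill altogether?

39 bars

A: 14 × 6 = 84 beats = 21 bars.
B: 4 × 5 = 20 beats = 5 bars.
C: 52 × 1 = 52 beats = 13 bars.
Total: 21 + 5 + 13 = 39 bars.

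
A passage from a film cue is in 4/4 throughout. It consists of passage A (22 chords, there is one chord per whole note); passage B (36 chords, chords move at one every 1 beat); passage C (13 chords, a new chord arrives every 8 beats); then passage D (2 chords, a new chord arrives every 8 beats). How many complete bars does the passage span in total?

61 bars

A: 22 × 4 = 88 beats = 22 bars.
B: 36 × 1 = 36 beats = 9 bars.
C: 13 × 8 = 104 beats = 26 bars.
D: 2 × 8 = 16 beats = 4 bars.
Total: 22 + 9 + 26 + 4 = 61 bars.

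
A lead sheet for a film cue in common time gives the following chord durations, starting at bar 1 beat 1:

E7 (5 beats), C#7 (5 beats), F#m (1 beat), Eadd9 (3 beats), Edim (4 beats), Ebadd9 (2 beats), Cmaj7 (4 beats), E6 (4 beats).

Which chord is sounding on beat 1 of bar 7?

Beat 1 of bar 7 is beat (7−1)×4 + 1 = 25 overall.
Running totals: E7 ends at 5, C#7 ends at 10, F#m ends at 11, Eadd9 ends at 14, Edim ends at 18, Ebadd9 ends at 20, Cmaj7 ends at 24, E6 ends at 28.
Beat 25 falls within E6.

E6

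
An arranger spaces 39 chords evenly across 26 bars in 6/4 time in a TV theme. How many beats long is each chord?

4 beats

26 bars × 6 beats/bar = 156 beats total.
156 beats ÷ 39 chords = 4 beats per chord.
(That is a whole note.)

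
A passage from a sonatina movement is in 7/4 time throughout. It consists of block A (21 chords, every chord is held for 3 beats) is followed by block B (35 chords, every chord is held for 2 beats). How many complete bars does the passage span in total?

A: 21 × 3 = 63 beats = 9 bars.
B: 35 × 2 = 70 beats = 10 bars.
Total: 9 + 10 = 19 bars.

19 bars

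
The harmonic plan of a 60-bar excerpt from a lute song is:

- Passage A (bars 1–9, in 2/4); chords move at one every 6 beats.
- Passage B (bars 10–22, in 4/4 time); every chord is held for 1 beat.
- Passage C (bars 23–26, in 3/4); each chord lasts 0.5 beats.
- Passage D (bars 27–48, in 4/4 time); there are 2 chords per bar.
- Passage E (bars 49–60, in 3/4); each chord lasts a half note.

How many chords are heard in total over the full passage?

A has 18 beats and chords last 6 each, so 3 chords.
B has 52 beats and chords last 1 each, so 52 chords.
C has 12 beats and chords last 0.5 each, so 24 chords.
D has 88 beats and chords last 2 each, so 44 chords.
E has 36 beats and chords last 2 each, so 18 chords.
Total: 3 + 52 + 24 + 44 + 18 = 141.

141 chords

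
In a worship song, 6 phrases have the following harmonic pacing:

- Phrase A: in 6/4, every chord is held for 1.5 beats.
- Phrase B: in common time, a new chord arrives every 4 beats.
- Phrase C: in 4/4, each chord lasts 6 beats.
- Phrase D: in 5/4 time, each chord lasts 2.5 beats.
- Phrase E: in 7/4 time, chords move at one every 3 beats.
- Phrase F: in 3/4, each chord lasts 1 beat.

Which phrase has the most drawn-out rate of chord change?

A: each chord is 1.5 beats in 6/4, so 4 per bar.
B: each chord is 4 beats in 4/4, so 1 per bar.
C: each chord is 6 beats in 4/4, so 2/3 per bar.
D: each chord is 2.5 beats in 5/4, so 2 per bar.
E: each chord is 3 beats in 7/4, so 7/3 per bar.
F: each chord is 1 beat in 3/4, so 3 per bar.
Slowest is C at 2/3 chords/bar.

Phrase C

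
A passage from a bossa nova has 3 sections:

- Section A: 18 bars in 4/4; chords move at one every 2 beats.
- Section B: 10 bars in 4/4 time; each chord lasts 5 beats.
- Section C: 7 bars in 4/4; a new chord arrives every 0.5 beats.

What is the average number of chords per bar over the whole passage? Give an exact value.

A: 18 bars of 4 beats is 72 beats; at 2 beats each that's 36 chords.
B: 10 bars of 4 beats is 40 beats; at 5 beats each that's 8 chords.
C: 7 bars of 4 beats is 28 beats; at 0.5 beats each that's 56 chords.
Overall: 100 chords over 35 bars → 100/35 = 20/7 chords per bar.

20/7 chords per bar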